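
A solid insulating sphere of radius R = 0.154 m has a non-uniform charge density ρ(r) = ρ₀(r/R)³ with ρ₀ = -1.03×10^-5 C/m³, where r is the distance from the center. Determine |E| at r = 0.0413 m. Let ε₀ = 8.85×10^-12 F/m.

Take a concentric spherical Gaussian surface of radius r = 0.0413 m (r < R).
Q_enc = ∫₀^r ρ(r')·4πr'² dr' = (4πρ₀/R³) ∫₀^r r'^5 dr' = 4πρ₀ r^6/(6·R³) = -2.931e-11 C.
Gauss's law: E·4πr² = Q_enc/ε₀.
E = |Q_enc|/(4πε₀r²) = (2.931×10^-11)/(4π·8.85×10^-12·(0.0413)²) = 155 N/C.

E ≈ 155 N/C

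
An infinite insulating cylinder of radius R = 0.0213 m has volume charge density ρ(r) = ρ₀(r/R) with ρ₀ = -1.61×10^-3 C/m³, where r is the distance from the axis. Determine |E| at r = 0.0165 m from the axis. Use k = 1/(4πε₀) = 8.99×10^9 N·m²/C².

7.75×10^5 N/C

Take a coaxial cylindrical Gaussian surface of radius r = 0.0165 m and length L (r < R).
Integrating ρ over the cross-section to radius r: λ_enc = (2πρ₀/R) ∫₀^r r'^2 dr' = 2πρ₀ r^3/(3·R) = -7.111e-7 C/m.
By Gauss's law (flux through the curved wall only), E·2πrL = λ_enc L/ε₀.
E = 2k|λ_enc|/r = 2(8.99×10^9)(7.111e-7)/(0.0165) = 7.75×10^5 N/C.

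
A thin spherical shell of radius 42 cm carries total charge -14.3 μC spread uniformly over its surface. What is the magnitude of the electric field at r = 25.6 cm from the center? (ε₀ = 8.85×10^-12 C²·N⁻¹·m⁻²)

E = 0 (no enclosed charge)

By spherical symmetry E is radial; choose a Gaussian sphere of radius r = 25.6 cm (inside the shell, r < 42 cm).
No charge lies within this surface, so Q_enc = 0 and Gauss's law gives E·4πr² = 0 ⇒ E = 0.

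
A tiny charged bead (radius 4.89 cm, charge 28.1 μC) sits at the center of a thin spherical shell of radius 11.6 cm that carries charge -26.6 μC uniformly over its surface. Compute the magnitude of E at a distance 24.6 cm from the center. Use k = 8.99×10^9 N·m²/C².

By spherical symmetry E is radial; choose a Gaussian sphere of radius r = 24.6 cm (r > 11.6 cm, enclosing both).
Q_enc = (28.1 μC) + (-26.6 μC) = 1.50e-6 C.
Gauss's law: E·4πr² = Q_enc/ε₀.
E = k|Q_enc|/r² = (8.99×10^9)(1.50×10^-6)/(0.246)² = 2.23×10^5 N/C.

|E| ≈ 2.23×10^5 N/C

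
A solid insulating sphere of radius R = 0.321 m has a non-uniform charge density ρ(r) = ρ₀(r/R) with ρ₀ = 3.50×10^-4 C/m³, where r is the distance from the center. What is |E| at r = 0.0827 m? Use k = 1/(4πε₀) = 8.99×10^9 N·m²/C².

Use a concentric Gaussian sphere at r = 0.0827 m (r < R).
Q_enc = ∫₀^r ρ(r')·4πr'² dr' = (4πρ₀/R) ∫₀^r r'^3 dr' = 4πρ₀ r^4/(4·R) = 1.602×10^-7 C.
Gauss's law: E·4πr² = Q_enc/ε₀.
E = k|Q_enc|/r² = (8.99×10^9)(1.602×10^-7)/(0.0827)² = 2.11×10^5 N/C.

|E| ≈ 2.11e5 V/m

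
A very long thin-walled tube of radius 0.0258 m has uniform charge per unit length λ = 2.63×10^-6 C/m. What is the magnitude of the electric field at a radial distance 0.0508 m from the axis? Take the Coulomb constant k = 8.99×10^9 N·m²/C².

By cylindrical symmetry E is radial; use a coaxial Gaussian cylinder of radius 0.0508 m and length L (r > 0.0258 m).
The full line charge is enclosed: λ_enc = 2.63×10^-6 C/m.
Gauss's law: E·2πrL = λ_enc L/ε₀.
E = 2k|λ_enc|/r = 2(8.99×10^9)(2.63×10^-6)/(0.0508) = 9.31×10^5 N/C.

E = 9.31×10^5 N/C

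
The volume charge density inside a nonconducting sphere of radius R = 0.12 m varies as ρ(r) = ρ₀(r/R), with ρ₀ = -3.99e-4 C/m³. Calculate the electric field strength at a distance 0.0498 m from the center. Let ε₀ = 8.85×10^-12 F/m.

E ≈ 2.33×10^5 N/C

By spherical symmetry E is radial; choose a Gaussian sphere of radius r = 0.0498 m (r < R).
Q_enc = ∫₀^r ρ(r')·4πr'² dr' = (4πρ₀/R) ∫₀^r r'^3 dr' = 4πρ₀ r^4/(4·R) = -6.425e-8 C.
Since E is radial and uniform over the Gaussian sphere, Φ = E·4πr² = Q_enc/ε₀.
E = |Q_enc|/(4πε₀r²) = (6.425×10^-8)/(4π·8.85×10^-12·(0.0498)²) = 2.33e5 N/C.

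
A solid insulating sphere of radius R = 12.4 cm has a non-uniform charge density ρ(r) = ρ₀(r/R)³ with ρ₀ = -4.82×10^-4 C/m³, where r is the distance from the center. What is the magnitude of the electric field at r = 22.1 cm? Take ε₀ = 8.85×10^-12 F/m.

E ≈ 3.54×10^5 V/m

By spherical symmetry E is radial; choose a Gaussian sphere of radius r = 22.1 cm (r > R, all charge enclosed).
Q_enc = 4π ∫₀^R ρ₀(r'/R)^3 r'² dr' = 4πρ₀R³/6 = -1.925×10^-6 C.
Gauss's law: E·4πr² = Q_enc/ε₀.
E = |Q_enc|/(4πε₀r²) = (1.925e-6)/(4π·8.85×10^-12·(0.221)²) = 3.54×10^5 N/C.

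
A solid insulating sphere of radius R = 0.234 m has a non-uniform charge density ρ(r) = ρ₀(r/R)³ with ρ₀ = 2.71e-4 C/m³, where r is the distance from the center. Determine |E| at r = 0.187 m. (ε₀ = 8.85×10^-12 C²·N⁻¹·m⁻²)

4.87×10^5 N/C

By spherical symmetry E is radial; choose a Gaussian sphere of radius r = 0.187 m (r < R).
Q_enc = ∫₀^r ρ(r')·4πr'² dr' = (4πρ₀/R³) ∫₀^r r'^5 dr' = 4πρ₀ r^6/(6·R³) = 1.894e-6 C.
Applying ∮E·dA = Q_enc/ε₀ with Φ = E(4πr²):
E = |Q_enc|/(4πε₀r²) = (1.894e-6)/(4π·8.85×10^-12·(0.187)²) = 4.87×10^5 N/C.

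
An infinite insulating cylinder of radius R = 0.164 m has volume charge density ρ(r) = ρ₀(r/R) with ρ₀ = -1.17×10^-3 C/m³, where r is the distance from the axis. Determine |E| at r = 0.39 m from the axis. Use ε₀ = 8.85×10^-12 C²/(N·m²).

3.04e6 N/C

Coaxial Gaussian cylinder, radius r = 0.39 m, length L (r > R, full charge per length enclosed).
λ_enc = 2π ∫₀^R ρ₀(r'/R)^1 r' dr' = 2πρ₀R²/3 = -6.591×10^-5 C/m.
Applying ∮E·dA = Q_enc/ε₀ with the end caps contributing no flux:
E = |λ_enc|/(2πε₀r) = (6.591×10^-5)/(2π·8.85×10^-12·0.39) = 3.04×10^6 N/C.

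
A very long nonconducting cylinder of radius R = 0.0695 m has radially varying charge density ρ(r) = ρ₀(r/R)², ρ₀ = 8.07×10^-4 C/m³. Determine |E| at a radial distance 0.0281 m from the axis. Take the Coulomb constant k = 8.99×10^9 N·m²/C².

By cylindrical symmetry E is radial; use a coaxial Gaussian cylinder of radius 0.0281 m and length L (r < R).
Integrating ρ over the cross-section to radius r: λ_enc = (2πρ₀/R²) ∫₀^r r'^3 dr' = 2πρ₀ r^4/(4·R²) = 1.636×10^-7 C/m.
By Gauss's law (flux through the curved wall only), E·2πrL = λ_enc L/ε₀.
E = 2k|λ_enc|/r = 2(8.99×10^9)(1.636×10^-7)/(0.0281) = 1.05×10^5 N/C.

|E| = 1.05e5 N/C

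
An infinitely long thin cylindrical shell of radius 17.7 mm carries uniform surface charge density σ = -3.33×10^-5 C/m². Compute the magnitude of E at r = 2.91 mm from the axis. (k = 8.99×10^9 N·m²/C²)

E = 0 (no enclosed charge)

Take a coaxial cylindrical Gaussian surface of radius r = 2.91 mm and length L (r < 17.7 mm, inside the shell).
All the surface charge lies outside this cylinder: Q_enc = 0, hence E = 0.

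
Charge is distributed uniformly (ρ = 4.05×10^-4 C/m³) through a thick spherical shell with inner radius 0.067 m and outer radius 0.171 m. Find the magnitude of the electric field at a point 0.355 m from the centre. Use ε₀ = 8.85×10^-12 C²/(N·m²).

Use a concentric Gaussian sphere at r = 0.355 m (r > 0.171 m, enclosing the whole shell).
Q_enc = ρ·(4π/3)(b³ − a³) = (4.05×10^-4)·(4π/3)·((0.171)³ − (0.067)³) = 7.972e-6 C.
Since E is radial and uniform over the Gaussian sphere, Φ = E·4πr² = Q_enc/ε₀.
E = |Q_enc|/(4πε₀r²) = (7.972×10^-6)/(4π·8.85×10^-12·(0.355)²) = 5.69e5 N/C.

|E| = 5.69×10^5 N/C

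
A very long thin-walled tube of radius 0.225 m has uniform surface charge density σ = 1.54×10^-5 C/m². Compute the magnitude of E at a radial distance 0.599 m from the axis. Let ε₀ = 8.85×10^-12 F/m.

6.54×10^5 N/C

Take a coaxial cylindrical Gaussian surface of radius r = 0.599 m and length L (r > 0.225 m).
The whole shell is enclosed: λ_enc = σ·2πR = (1.54×10^-5)·2π·(0.225) = 2.177e-5 C/m.
Gauss's law: E·2πrL = λ_enc L/ε₀.
E = |λ_enc|/(2πε₀r) = (2.177×10^-5)/(2π·8.85×10^-12·0.599) = 6.54e5 N/C.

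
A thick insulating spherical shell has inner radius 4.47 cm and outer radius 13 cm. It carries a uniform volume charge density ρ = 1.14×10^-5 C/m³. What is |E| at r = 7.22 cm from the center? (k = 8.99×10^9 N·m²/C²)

E = 2.36e4 N/C

Symmetry ⇒ E = E(r) r̂. Gaussian sphere of radius r = 7.22 cm (within the shell material, 4.47 cm < r < 13 cm).
Enclosed charge is the volume from a to r: Q_enc = (4π/3)ρ(r³ − a³) = 1.371×10^-8 C.
By Gauss's law, ∮E·dA = E·4πr² = Q_enc/ε₀.
E = k|Q_enc|/r² = (8.99×10^9)(1.371×10^-8)/(0.0722)² = 2.36×10^4 N/C.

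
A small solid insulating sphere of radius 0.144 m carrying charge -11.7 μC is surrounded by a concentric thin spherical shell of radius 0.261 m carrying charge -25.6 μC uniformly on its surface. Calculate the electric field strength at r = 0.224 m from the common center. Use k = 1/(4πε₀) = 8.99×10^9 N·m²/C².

E = 2.10×10^6 N/C

Take a concentric spherical Gaussian surface of radius r = 0.224 m (between the bodies, 0.144 m < r < 0.261 m).
The shell at 0.261 m lies outside the Gaussian surface, so Q_enc = -11.7 μC = -1.17×10^-5 C.
Applying ∮E·dA = Q_enc/ε₀ with Φ = E(4πr²):
E = k|Q_enc|/r² = (8.99×10^9)(1.17e-5)/(0.224)² = 2.10e6 N/C.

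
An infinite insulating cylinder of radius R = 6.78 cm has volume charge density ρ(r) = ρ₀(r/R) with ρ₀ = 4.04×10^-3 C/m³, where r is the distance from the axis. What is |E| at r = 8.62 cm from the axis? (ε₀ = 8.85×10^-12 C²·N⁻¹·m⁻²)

|E| = 8.11e6 V/m

Choose a coaxial cylinder of radius r = 8.62 cm (arbitrary length L) as the Gaussian surface (r > R, full charge per length enclosed).
λ_enc = 2π ∫₀^R ρ₀(r'/R)^1 r' dr' = 2πρ₀R²/3 = 3.89e-5 C/m.
Gauss's law: E·2πrL = λ_enc L/ε₀.
E = |λ_enc|/(2πε₀r) = (3.89×10^-5)/(2π·8.85×10^-12·0.0862) = 8.11×10^6 N/C.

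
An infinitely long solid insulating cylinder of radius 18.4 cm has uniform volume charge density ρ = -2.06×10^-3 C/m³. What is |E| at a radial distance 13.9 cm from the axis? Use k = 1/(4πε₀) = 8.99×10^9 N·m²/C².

1.62×10^7 V/m

Choose a coaxial cylinder of radius r = 13.9 cm (arbitrary length L) as the Gaussian surface (r < R).
Charge inside radius r per length L is ρ·πr²·L, so λ_enc = ρπr² = -1.25e-4 C/m.
By Gauss's law (flux through the curved wall only), E·2πrL = λ_enc L/ε₀.
E = 2k|λ_enc|/r = 2(8.99×10^9)(1.25×10^-4)/(0.139) = 1.62×10^7 N/C.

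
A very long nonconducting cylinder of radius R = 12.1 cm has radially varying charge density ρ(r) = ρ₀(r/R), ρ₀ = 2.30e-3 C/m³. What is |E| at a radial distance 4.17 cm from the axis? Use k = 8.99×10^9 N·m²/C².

Coaxial Gaussian cylinder, radius r = 4.17 cm, length L (r < R).
Integrating ρ over the cross-section to radius r: λ_enc = (2πρ₀/R) ∫₀^r r'^2 dr' = 2πρ₀ r^3/(3·R) = 2.887×10^-6 C/m.
Since E is radial and uniform over the curved surface, Φ = E·2πrL = Q_enc/ε₀ = λ_enc L/ε₀.
E = 2k|λ_enc|/r = 2(8.99×10^9)(2.887×10^-6)/(0.0417) = 1.24×10^6 N/C.

E ≈ 1.24×10^6 N/C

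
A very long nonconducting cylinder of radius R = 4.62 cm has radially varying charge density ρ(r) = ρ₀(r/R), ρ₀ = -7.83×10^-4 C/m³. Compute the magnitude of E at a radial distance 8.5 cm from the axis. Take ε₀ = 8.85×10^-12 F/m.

Take a coaxial cylindrical Gaussian surface of radius r = 8.5 cm and length L (r > R, full charge per length enclosed).
λ_enc = 2π ∫₀^R ρ₀(r'/R)^1 r' dr' = 2πρ₀R²/3 = -3.50×10^-6 C/m.
By Gauss's law (flux through the curved wall only), E·2πrL = λ_enc L/ε₀.
E = |λ_enc|/(2πε₀r) = (3.50×10^-6)/(2π·8.85×10^-12·0.085) = 7.41×10^5 N/C.

E ≈ 7.41e5 N/C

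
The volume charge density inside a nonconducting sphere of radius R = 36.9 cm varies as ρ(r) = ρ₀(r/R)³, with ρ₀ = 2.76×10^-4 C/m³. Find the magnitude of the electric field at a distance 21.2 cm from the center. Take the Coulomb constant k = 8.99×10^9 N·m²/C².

E ≈ 2.09e5 V/m

Symmetry ⇒ E = E(r) r̂. Gaussian sphere of radius r = 21.2 cm (r < R).
Integrate the density: Q_enc = 4π ∫₀^r ρ₀(r'/R)^3 r'² dr' = 4πρ₀ r^6/(6·R³) = 1.044e-6 C.
Applying ∮E·dA = Q_enc/ε₀ with Φ = E(4πr²):
E = k|Q_enc|/r² = (8.99×10^9)(1.044e-6)/(0.212)² = 2.09e5 N/C.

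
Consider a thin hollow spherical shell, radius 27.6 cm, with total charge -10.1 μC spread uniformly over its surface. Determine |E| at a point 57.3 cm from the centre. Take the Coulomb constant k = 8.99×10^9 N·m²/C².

2.77×10^5 N/C

Symmetry ⇒ E = E(r) r̂. Gaussian sphere of radius r = 57.3 cm (r > 27.6 cm).
The entire shell is enclosed: Q_enc = -1.01×10^-5 C.
By Gauss's law, ∮E·dA = E·4πr² = Q_enc/ε₀.
E = k|Q_enc|/r² = (8.99×10^9)(1.01e-5)/(0.573)² = 2.77×10^5 N/C.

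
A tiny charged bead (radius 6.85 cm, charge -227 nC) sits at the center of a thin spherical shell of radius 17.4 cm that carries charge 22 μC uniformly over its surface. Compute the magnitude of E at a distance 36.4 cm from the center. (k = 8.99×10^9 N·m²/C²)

Symmetry ⇒ E = E(r) r̂. Gaussian sphere of radius r = 36.4 cm (r > 17.4 cm, enclosing both).
Q_enc = (-227 nC) + (22 μC) = 2.177e-5 C.
Since E is radial and uniform over the Gaussian sphere, Φ = E·4πr² = Q_enc/ε₀.
E = k|Q_enc|/r² = (8.99×10^9)(2.177e-5)/(0.364)² = 1.48×10^6 N/C.

|E| ≈ 1.48×10^6 N/C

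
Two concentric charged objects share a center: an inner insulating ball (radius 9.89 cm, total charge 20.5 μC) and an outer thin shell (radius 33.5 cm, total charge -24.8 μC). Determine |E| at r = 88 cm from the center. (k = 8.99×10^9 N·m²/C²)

Symmetry ⇒ E = E(r) r̂. Gaussian sphere of radius r = 88 cm (r > 33.5 cm, enclosing both).
Q_enc = (20.5 μC) + (-24.8 μC) = -4.30×10^-6 C.
Gauss's law: E·4πr² = Q_enc/ε₀.
E = k|Q_enc|/r² = (8.99×10^9)(4.30×10^-6)/(0.88)² = 4.99e4 N/C.

4.99×10^4 V/m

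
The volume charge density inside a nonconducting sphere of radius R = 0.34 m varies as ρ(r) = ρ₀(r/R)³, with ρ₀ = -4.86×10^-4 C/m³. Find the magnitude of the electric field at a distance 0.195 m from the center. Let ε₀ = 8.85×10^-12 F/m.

E = 3.37×10^5 N/C

Take a concentric spherical Gaussian surface of radius r = 0.195 m (r < R).
Q_enc = ∫₀^r ρ(r')·4πr'² dr' = (4πρ₀/R³) ∫₀^r r'^5 dr' = 4πρ₀ r^6/(6·R³) = -1.424×10^-6 C.
Applying ∮E·dA = Q_enc/ε₀ with Φ = E(4πr²):
E = |Q_enc|/(4πε₀r²) = (1.424×10^-6)/(4π·8.85×10^-12·(0.195)²) = 3.37e5 N/C.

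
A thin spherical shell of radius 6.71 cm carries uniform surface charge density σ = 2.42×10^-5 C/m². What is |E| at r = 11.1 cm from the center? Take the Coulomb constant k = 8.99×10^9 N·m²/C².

E ≈ 9.99e5 N/C

By spherical symmetry E is radial; choose a Gaussian sphere of radius r = 11.1 cm (r > 6.71 cm).
The entire shell is enclosed: Q_enc = σ·4πR² = (2.42e-5)·4π·(0.0671)² = 1.369×10^-6 C.
By Gauss's law, ∮E·dA = E·4πr² = Q_enc/ε₀.
E = k|Q_enc|/r² = (8.99×10^9)(1.369e-6)/(0.111)² = 9.99e5 N/C.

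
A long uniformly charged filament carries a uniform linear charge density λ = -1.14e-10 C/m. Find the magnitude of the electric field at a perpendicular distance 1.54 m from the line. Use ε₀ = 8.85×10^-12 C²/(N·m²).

E = 1.33 N/C

Take a coaxial cylindrical Gaussian surface of radius r = 1.54 m and length L.
Q_enc = λL, so λ_enc = -1.14×10^-10 C/m.
Gauss's law: E·2πrL = λ_enc L/ε₀.
E = |λ_enc|/(2πε₀r) = (1.14×10^-10)/(2π·8.85×10^-12·1.54) = 1.33 N/C.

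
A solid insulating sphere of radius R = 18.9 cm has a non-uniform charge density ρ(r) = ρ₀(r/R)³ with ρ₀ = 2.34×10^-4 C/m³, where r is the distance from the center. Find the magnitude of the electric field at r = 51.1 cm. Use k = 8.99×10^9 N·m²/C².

By spherical symmetry E is radial; choose a Gaussian sphere of radius r = 51.1 cm (r > R, all charge enclosed).
Q_enc = 4π ∫₀^R ρ₀(r'/R)^3 r'² dr' = 4πρ₀R³/6 = 3.309×10^-6 C.
Applying ∮E·dA = Q_enc/ε₀ with Φ = E(4πr²):
E = k|Q_enc|/r² = (8.99×10^9)(3.309e-6)/(0.511)² = 1.14×10^5 N/C.

E ≈ 1.14×10^5 V/m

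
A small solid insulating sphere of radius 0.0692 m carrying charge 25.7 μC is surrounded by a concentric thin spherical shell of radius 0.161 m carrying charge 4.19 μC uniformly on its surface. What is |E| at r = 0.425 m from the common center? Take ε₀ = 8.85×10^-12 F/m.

|E| ≈ 1.49×10^6 V/m

Use a concentric Gaussian sphere at r = 0.425 m (r > 0.161 m, enclosing both).
Q_enc = (25.7 μC) + (4.19 μC) = 2.989×10^-5 C.
By Gauss's law, ∮E·dA = E·4πr² = Q_enc/ε₀.
E = |Q_enc|/(4πε₀r²) = (2.989×10^-5)/(4π·8.85×10^-12·(0.425)²) = 1.49×10^6 N/C.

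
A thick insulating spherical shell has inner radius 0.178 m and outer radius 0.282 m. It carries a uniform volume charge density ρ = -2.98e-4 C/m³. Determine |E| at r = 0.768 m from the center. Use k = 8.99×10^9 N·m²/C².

E = 3.19e5 N/C

Use a concentric Gaussian sphere at r = 0.768 m (r > 0.282 m, enclosing the whole shell).
Q_enc = ρ·(4π/3)(b³ − a³) = (-2.98×10^-4)·(4π/3)·((0.282)³ − (0.178)³) = -2.095e-5 C.
By Gauss's law, ∮E·dA = E·4πr² = Q_enc/ε₀.
E = k|Q_enc|/r² = (8.99×10^9)(2.095×10^-5)/(0.768)² = 3.19e5 N/C.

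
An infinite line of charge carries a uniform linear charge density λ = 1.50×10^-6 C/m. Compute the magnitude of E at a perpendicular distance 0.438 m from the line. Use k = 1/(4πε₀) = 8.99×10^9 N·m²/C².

By cylindrical symmetry E is radial; use a coaxial Gaussian cylinder of radius 0.438 m and length L.
Q_enc = λL, so λ_enc = 1.50×10^-6 C/m.
Since E is radial and uniform over the curved surface, Φ = E·2πrL = Q_enc/ε₀ = λ_enc L/ε₀.
E = 2k|λ_enc|/r = 2(8.99×10^9)(1.50×10^-6)/(0.438) = 6.16×10^4 N/C.

|E| ≈ 6.16e4 V/m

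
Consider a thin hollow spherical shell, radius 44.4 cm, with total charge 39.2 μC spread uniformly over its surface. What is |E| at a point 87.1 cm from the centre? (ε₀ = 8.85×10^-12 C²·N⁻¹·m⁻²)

Take a concentric spherical Gaussian surface of radius r = 87.1 cm (r > 44.4 cm).
The entire shell is enclosed: Q_enc = 3.92×10^-5 C.
By Gauss's law, ∮E·dA = E·4πr² = Q_enc/ε₀.
E = |Q_enc|/(4πε₀r²) = (3.92×10^-5)/(4π·8.85×10^-12·(0.871)²) = 4.65e5 N/C.

|E| ≈ 4.65e5 N/C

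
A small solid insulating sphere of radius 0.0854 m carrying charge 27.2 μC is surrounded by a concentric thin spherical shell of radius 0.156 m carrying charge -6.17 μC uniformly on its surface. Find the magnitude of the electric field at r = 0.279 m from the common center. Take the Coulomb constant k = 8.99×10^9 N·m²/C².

Symmetry ⇒ E = E(r) r̂. Gaussian sphere of radius r = 0.279 m (r > 0.156 m, enclosing both).
Q_enc = (27.2 μC) + (-6.17 μC) = 2.103×10^-5 C.
Applying ∮E·dA = Q_enc/ε₀ with Φ = E(4πr²):
E = k|Q_enc|/r² = (8.99×10^9)(2.103×10^-5)/(0.279)² = 2.43×10^6 N/C.

2.43×10^6 N/C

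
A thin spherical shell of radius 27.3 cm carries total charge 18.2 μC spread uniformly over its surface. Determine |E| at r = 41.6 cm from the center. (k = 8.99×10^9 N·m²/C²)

|E| ≈ 9.45×10^5 V/m

Take a concentric spherical Gaussian surface of radius r = 41.6 cm (r > 27.3 cm).
The entire shell is enclosed: Q_enc = 1.82×10^-5 C.
Applying ∮E·dA = Q_enc/ε₀ with Φ = E(4πr²):
E = k|Q_enc|/r² = (8.99×10^9)(1.82×10^-5)/(0.416)² = 9.45e5 N/C.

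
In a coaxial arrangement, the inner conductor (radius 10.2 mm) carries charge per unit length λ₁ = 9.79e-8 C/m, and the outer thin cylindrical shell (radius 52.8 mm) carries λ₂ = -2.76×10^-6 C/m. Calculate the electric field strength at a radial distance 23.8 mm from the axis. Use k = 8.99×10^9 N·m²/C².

Take a coaxial cylindrical Gaussian surface of radius r = 23.8 mm and length L (between the conductors, 10.2 mm < r < 52.8 mm).
Only the inner wire is enclosed; the outer shell contributes nothing inside itself. λ_enc = λ₁ = 9.79×10^-8 C/m.
Since E is radial and uniform over the curved surface, Φ = E·2πrL = Q_enc/ε₀ = λ_enc L/ε₀.
E = 2k|λ_enc|/r = 2(8.99×10^9)(9.79×10^-8)/(0.0238) = 7.40×10^4 N/C.

E ≈ 7.40×10^4 V/m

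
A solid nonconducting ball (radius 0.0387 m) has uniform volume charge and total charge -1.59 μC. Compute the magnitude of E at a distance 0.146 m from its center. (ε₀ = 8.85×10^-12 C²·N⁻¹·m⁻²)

Symmetry ⇒ E = E(r) r̂. Gaussian sphere of radius r = 0.146 m (r > R, so the entire charge is enclosed).
Q_enc = -1.59 μC = -1.59×10^-6 C.
By Gauss's law, ∮E·dA = E·4πr² = Q_enc/ε₀.
E = |Q_enc|/(4πε₀r²) = (1.59e-6)/(4π·8.85×10^-12·(0.146)²) = 6.71×10^5 N/C.

|E| = 6.71×10^5 N/C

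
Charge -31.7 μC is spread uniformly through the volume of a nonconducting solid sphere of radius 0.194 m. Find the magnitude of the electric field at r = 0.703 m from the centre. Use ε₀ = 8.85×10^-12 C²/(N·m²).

|E| ≈ 5.77e5 N/C

Symmetry ⇒ E = E(r) r̂. Gaussian sphere of radius r = 0.703 m (r > R, so the entire charge is enclosed).
Q_enc = -31.7 μC = -3.17×10^-5 C.
Applying ∮E·dA = Q_enc/ε₀ with Φ = E(4πr²):
E = |Q_enc|/(4πε₀r²) = (3.17×10^-5)/(4π·8.85×10^-12·(0.703)²) = 5.77×10^5 N/C.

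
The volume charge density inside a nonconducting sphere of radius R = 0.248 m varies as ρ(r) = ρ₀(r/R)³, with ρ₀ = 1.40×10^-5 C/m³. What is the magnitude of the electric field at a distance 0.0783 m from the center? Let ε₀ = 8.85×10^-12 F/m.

Use a concentric Gaussian sphere at r = 0.0783 m (r < R).
Integrate the density: Q_enc = 4π ∫₀^r ρ₀(r'/R)^3 r'² dr' = 4πρ₀ r^6/(6·R³) = 4.43e-10 C.
Gauss's law: E·4πr² = Q_enc/ε₀.
E = |Q_enc|/(4πε₀r²) = (4.43e-10)/(4π·8.85×10^-12·(0.0783)²) = 650 N/C.

E = 650 N/C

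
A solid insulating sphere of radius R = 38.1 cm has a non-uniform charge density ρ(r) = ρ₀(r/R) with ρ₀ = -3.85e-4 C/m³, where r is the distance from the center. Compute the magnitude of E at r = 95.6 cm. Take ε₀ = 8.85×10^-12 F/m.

|E| ≈ 6.58×10^5 V/m

Symmetry ⇒ E = E(r) r̂. Gaussian sphere of radius r = 95.6 cm (r > R, all charge enclosed).
Q_enc = 4π ∫₀^R ρ₀(r'/R)^1 r'² dr' = 4πρ₀R³/4 = -6.689×10^-5 C.
Since E is radial and uniform over the Gaussian sphere, Φ = E·4πr² = Q_enc/ε₀.
E = |Q_enc|/(4πε₀r²) = (6.689×10^-5)/(4π·8.85×10^-12·(0.956)²) = 6.58×10^5 N/C.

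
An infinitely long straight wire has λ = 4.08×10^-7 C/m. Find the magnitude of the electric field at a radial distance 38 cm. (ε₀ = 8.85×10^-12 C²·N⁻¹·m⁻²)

By cylindrical symmetry E is radial; use a coaxial Gaussian cylinder of radius 38 cm and length L.
Q_enc = λL, so λ_enc = 4.08×10^-7 C/m.
Applying ∮E·dA = Q_enc/ε₀ with the end caps contributing no flux:
E = |λ_enc|/(2πε₀r) = (4.08e-7)/(2π·8.85×10^-12·0.38) = 1.93e4 N/C.

|E| ≈ 1.93e4 V/m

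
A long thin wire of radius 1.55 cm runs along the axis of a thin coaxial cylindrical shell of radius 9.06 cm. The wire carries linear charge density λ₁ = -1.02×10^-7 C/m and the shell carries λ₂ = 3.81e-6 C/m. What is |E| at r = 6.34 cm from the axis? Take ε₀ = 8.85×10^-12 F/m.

By cylindrical symmetry E is radial; use a coaxial Gaussian cylinder of radius 6.34 cm and length L (between the conductors, 1.55 cm < r < 9.06 cm).
The shell at 9.06 cm lies outside the Gaussian surface, so λ_enc = λ₁ = -1.02e-7 C/m.
By Gauss's law (flux through the curved wall only), E·2πrL = λ_enc L/ε₀.
E = |λ_enc|/(2πε₀r) = (1.02e-7)/(2π·8.85×10^-12·0.0634) = 2.89e4 N/C.

2.89e4 V/m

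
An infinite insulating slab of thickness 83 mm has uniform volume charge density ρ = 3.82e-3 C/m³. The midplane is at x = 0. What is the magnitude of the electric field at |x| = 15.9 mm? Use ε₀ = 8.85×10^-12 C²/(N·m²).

|E| = 6.86×10^6 N/C

By symmetry E is perpendicular to the slab. A Gaussian pillbox from −15.9 mm to +15.9 mm (face area A) lies entirely within the slab.
Q_enc = ρ·(2x)·A and flux = 2EA, so 2EA = 2ρxA/ε₀ ⇒ E = |ρ|x/ε₀.
E = (3.82×10^-3)(0.0159)/(8.85×10^-12) = 6.86×10^6 N/C.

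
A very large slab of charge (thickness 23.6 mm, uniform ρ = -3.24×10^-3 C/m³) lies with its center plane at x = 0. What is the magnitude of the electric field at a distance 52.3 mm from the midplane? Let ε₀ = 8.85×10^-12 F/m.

|E| = 4.32×10^6 V/m

The point |x| = 52.3 mm lies outside the slab (half-thickness 0.0118 m). A symmetric pillbox spanning the full slab encloses Q_enc = ρ·d·A.
Flux = 2EA ⇒ E = |ρ|d/(2ε₀), independent of distance outside.
E = (3.24×10^-3)(0.0236)/(2·8.85×10^-12) = 4.32e6 N/C.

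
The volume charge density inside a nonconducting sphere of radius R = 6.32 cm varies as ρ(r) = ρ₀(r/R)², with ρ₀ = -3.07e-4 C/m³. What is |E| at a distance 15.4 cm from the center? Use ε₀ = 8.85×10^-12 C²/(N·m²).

By spherical symmetry E is radial; choose a Gaussian sphere of radius r = 15.4 cm (r > R, all charge enclosed).
Q_enc = 4π ∫₀^R ρ₀(r'/R)^2 r'² dr' = 4πρ₀R³/5 = -1.948×10^-7 C.
Since E is radial and uniform over the Gaussian sphere, Φ = E·4πr² = Q_enc/ε₀.
E = |Q_enc|/(4πε₀r²) = (1.948×10^-7)/(4π·8.85×10^-12·(0.154)²) = 7.38×10^4 N/C.

7.38×10^4 N/C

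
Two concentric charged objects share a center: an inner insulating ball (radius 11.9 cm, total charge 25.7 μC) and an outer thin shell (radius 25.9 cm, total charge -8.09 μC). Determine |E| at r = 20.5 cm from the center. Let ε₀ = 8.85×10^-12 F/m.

E ≈ 5.50×10^6 N/C

Use a concentric Gaussian sphere at r = 20.5 cm (between the bodies, 11.9 cm < r < 25.9 cm).
The shell at 25.9 cm lies outside the Gaussian surface, so Q_enc = 25.7 μC = 2.57×10^-5 C.
Applying ∮E·dA = Q_enc/ε₀ with Φ = E(4πr²):
E = |Q_enc|/(4πε₀r²) = (2.57e-5)/(4π·8.85×10^-12·(0.205)²) = 5.50×10^6 N/C.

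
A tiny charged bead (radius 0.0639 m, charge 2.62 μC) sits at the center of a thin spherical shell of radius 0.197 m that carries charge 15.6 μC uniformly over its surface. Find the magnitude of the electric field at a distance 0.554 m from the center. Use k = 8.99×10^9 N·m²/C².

Take a concentric spherical Gaussian surface of radius r = 0.554 m (r > 0.197 m, enclosing both).
Q_enc = (2.62 μC) + (15.6 μC) = 1.822e-5 C.
By Gauss's law, ∮E·dA = E·4πr² = Q_enc/ε₀.
E = k|Q_enc|/r² = (8.99×10^9)(1.822×10^-5)/(0.554)² = 5.34×10^5 N/C.

E = 5.34×10^5 V/m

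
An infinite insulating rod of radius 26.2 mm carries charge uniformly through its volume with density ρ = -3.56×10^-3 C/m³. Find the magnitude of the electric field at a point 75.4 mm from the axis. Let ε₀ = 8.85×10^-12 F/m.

By cylindrical symmetry E is radial; use a coaxial Gaussian cylinder of radius 75.4 mm and length L (r > 26.2 mm, full cross-section enclosed).
λ_enc = ρ·πR² = (-3.56×10^-3)π(0.0262)² = -7.677e-6 C/m.
Applying ∮E·dA = Q_enc/ε₀ with the end caps contributing no flux:
E = |λ_enc|/(2πε₀r) = (7.677×10^-6)/(2π·8.85×10^-12·0.0754) = 1.83×10^6 N/C.

E ≈ 1.83×10^6 N/C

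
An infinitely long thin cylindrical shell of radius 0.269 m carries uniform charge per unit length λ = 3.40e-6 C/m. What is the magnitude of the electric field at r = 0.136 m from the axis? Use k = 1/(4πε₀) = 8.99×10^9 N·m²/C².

Take a coaxial cylindrical Gaussian surface of radius r = 0.136 m and length L (r < 0.269 m, inside the shell).
No charge is enclosed, so Gauss's law gives E·2πrL = 0 ⇒ E = 0.

E = 0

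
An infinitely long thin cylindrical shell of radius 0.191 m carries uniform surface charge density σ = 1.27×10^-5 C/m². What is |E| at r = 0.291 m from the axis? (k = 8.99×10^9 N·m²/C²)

Coaxial Gaussian cylinder, radius r = 0.291 m, length L (r > 0.191 m).
The whole shell is enclosed: λ_enc = σ·2πR = (1.27×10^-5)·2π·(0.191) = 1.524e-5 C/m.
Gauss's law: E·2πrL = λ_enc L/ε₀.
E = 2k|λ_enc|/r = 2(8.99×10^9)(1.524×10^-5)/(0.291) = 9.42×10^5 N/C.

|E| = 9.42×10^5 N/C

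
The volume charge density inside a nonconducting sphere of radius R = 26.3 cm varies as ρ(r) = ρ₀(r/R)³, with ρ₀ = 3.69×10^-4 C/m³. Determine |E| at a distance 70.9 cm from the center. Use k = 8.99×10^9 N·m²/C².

Take a concentric spherical Gaussian surface of radius r = 70.9 cm (r > R, all charge enclosed).
Q_enc = 4π ∫₀^R ρ₀(r'/R)^3 r'² dr' = 4πρ₀R³/6 = 1.406e-5 C.
Since E is radial and uniform over the Gaussian sphere, Φ = E·4πr² = Q_enc/ε₀.
E = k|Q_enc|/r² = (8.99×10^9)(1.406×10^-5)/(0.709)² = 2.51×10^5 N/C.

|E| ≈ 2.51×10^5 N/C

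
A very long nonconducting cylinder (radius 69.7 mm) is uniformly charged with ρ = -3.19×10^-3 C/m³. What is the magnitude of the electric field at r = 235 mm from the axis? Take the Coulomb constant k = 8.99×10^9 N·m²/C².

Choose a coaxial cylinder of radius r = 235 mm (arbitrary length L) as the Gaussian surface (r > 69.7 mm, full cross-section enclosed).
λ_enc = ρ·πR² = (-3.19e-3)π(0.0697)² = -4.869×10^-5 C/m.
By Gauss's law (flux through the curved wall only), E·2πrL = λ_enc L/ε₀.
E = 2k|λ_enc|/r = 2(8.99×10^9)(4.869×10^-5)/(0.235) = 3.73×10^6 N/C.

E = 3.73e6 N/C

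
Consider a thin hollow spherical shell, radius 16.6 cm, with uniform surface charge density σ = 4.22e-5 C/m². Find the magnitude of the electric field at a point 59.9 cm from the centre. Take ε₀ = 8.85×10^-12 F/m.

|E| = 3.66×10^5 V/m

By spherical symmetry E is radial; choose a Gaussian sphere of radius r = 59.9 cm (r > 16.6 cm).
The entire shell is enclosed: Q_enc = σ·4πR² = (4.22e-5)·4π·(0.166)² = 1.461e-5 C.
Applying ∮E·dA = Q_enc/ε₀ with Φ = E(4πr²):
E = |Q_enc|/(4πε₀r²) = (1.461×10^-5)/(4π·8.85×10^-12·(0.599)²) = 3.66×10^5 N/C.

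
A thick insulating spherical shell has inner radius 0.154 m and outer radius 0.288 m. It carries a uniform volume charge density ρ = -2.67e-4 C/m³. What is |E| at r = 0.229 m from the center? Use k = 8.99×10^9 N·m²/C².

E = 1.60×10^6 V/m

Take a concentric spherical Gaussian surface of radius r = 0.229 m (within the shell material, 0.154 m < r < 0.288 m).
Only the shell between 0.154 m and r is enclosed: Q_enc = ρ·(4π/3)(r³ − a³) = (-2.67×10^-4)·(4π/3)·((0.229)³ − (0.154)³) = -9.346×10^-6 C.
Since E is radial and uniform over the Gaussian sphere, Φ = E·4πr² = Q_enc/ε₀.
E = k|Q_enc|/r² = (8.99×10^9)(9.346×10^-6)/(0.229)² = 1.60e6 N/C.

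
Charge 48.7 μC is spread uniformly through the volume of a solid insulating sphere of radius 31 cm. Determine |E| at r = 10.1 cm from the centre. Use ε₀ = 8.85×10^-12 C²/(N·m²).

E ≈ 1.48×10^6 V/m

By spherical symmetry E is radial; choose a Gaussian sphere of radius r = 10.1 cm (r < R).
Only the charge within r is enclosed: Q_enc = Q·(r/R)³ = (48.7 μC)·(10.1 cm/31 cm)³ = 1.684e-6 C.
Since E is radial and uniform over the Gaussian sphere, Φ = E·4πr² = Q_enc/ε₀.
E = |Q_enc|/(4πε₀r²) = (1.684e-6)/(4π·8.85×10^-12·(0.101)²) = 1.48e6 N/C.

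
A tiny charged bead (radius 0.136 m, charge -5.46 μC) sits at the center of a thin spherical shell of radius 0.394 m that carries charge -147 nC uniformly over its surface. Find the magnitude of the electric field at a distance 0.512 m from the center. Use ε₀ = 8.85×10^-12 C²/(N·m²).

E ≈ 1.92e5 N/C

By spherical symmetry E is radial; choose a Gaussian sphere of radius r = 0.512 m (r > 0.394 m, enclosing both).
Q_enc = (-5.46 μC) + (-147 nC) = -5.607×10^-6 C.
By Gauss's law, ∮E·dA = E·4πr² = Q_enc/ε₀.
E = |Q_enc|/(4πε₀r²) = (5.607×10^-6)/(4π·8.85×10^-12·(0.512)²) = 1.92×10^5 N/C.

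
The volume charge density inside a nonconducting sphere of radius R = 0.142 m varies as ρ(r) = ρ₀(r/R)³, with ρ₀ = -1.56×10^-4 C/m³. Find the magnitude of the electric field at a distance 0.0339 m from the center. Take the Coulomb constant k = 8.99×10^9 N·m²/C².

|E| ≈ 1.35×10^3 V/m

Use a concentric Gaussian sphere at r = 0.0339 m (r < R).
Integrate the density: Q_enc = 4π ∫₀^r ρ₀(r'/R)^3 r'² dr' = 4πρ₀ r^6/(6·R³) = -1.732×10^-10 C.
Gauss's law: E·4πr² = Q_enc/ε₀.
E = k|Q_enc|/r² = (8.99×10^9)(1.732e-10)/(0.0339)² = 1.35e3 N/C.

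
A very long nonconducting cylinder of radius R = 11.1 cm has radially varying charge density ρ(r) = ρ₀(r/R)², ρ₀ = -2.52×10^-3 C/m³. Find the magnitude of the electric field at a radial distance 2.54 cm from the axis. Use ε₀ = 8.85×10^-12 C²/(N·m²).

Choose a coaxial cylinder of radius r = 2.54 cm (arbitrary length L) as the Gaussian surface (r < R).
λ_enc = ∫₀^r ρ(r')·2πr' dr' = (2πρ₀/R²)·r^4/4 = -1.337×10^-7 C/m.
By Gauss's law (flux through the curved wall only), E·2πrL = λ_enc L/ε₀.
E = |λ_enc|/(2πε₀r) = (1.337×10^-7)/(2π·8.85×10^-12·0.0254) = 9.47e4 N/C.

9.47×10^4 N/C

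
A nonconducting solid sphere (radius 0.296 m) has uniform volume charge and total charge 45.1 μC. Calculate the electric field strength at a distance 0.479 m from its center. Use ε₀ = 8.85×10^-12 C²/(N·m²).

1.77×10^6 N/C

By spherical symmetry E is radial; choose a Gaussian sphere of radius r = 0.479 m (r > R, so the entire charge is enclosed).
Q_enc = 45.1 μC = 4.51×10^-5 C.
By Gauss's law, ∮E·dA = E·4πr² = Q_enc/ε₀.
E = |Q_enc|/(4πε₀r²) = (4.51×10^-5)/(4π·8.85×10^-12·(0.479)²) = 1.77×10^6 N/C.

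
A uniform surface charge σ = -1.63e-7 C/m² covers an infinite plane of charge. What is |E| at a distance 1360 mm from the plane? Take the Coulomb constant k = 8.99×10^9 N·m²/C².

|E| ≈ 9.21e3 V/m

By planar symmetry E is perpendicular to the sheet and uniform; use a Gaussian pillbox with flat faces of area A on each side of the sheet.
Only the two end caps contribute flux: Φ = 2EA. With Q_enc = σA, Gauss's law gives E = |σ|/(2ε₀).
E = 2πk|σ| = 2π(8.99×10^9)(1.63×10^-7) = 9.21×10^3 N/C.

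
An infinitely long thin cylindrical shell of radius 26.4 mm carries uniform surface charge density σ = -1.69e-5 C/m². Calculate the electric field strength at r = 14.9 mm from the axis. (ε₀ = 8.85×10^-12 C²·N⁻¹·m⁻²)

Coaxial Gaussian cylinder, radius r = 14.9 mm, length L (r < 26.4 mm, inside the shell).
All the surface charge lies outside this cylinder: Q_enc = 0, hence E = 0.

|E| = 0 V/m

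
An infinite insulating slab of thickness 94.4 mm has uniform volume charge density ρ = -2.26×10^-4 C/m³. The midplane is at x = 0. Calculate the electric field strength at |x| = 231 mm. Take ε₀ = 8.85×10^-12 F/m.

1.21×10^6 V/m

The point |x| = 231 mm lies outside the slab (half-thickness 0.0472 m). A symmetric pillbox spanning the full slab encloses Q_enc = ρ·d·A.
Flux = 2EA ⇒ E = |ρ|d/(2ε₀), independent of distance outside.
E = (2.26×10^-4)(0.0944)/(2·8.85×10^-12) = 1.21×10^6 N/C.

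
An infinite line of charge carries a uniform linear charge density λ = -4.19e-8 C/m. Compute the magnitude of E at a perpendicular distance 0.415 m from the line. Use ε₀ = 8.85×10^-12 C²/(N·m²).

Take a coaxial cylindrical Gaussian surface of radius r = 0.415 m and length L.
Q_enc = λL, so λ_enc = -4.19×10^-8 C/m.
Since E is radial and uniform over the curved surface, Φ = E·2πrL = Q_enc/ε₀ = λ_enc L/ε₀.
E = |λ_enc|/(2πε₀r) = (4.19e-8)/(2π·8.85×10^-12·0.415) = 1.82e3 N/C.

E = 1.82×10^3 V/m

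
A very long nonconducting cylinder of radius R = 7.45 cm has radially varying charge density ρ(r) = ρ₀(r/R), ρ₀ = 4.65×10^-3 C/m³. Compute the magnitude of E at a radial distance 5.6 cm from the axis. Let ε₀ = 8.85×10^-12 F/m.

|E| ≈ 7.37×10^6 N/C

Coaxial Gaussian cylinder, radius r = 5.6 cm, length L (r < R).
λ_enc = ∫₀^r ρ(r')·2πr' dr' = (2πρ₀/R)·r^3/3 = 2.296×10^-5 C/m.
By Gauss's law (flux through the curved wall only), E·2πrL = λ_enc L/ε₀.
E = |λ_enc|/(2πε₀r) = (2.296×10^-5)/(2π·8.85×10^-12·0.056) = 7.37×10^6 N/C.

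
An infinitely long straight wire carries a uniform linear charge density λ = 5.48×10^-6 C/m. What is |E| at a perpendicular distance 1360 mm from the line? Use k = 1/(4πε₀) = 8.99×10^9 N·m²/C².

Coaxial Gaussian cylinder, radius r = 1360 mm, length L.
Q_enc = λL, so λ_enc = 5.48×10^-6 C/m.
Since E is radial and uniform over the curved surface, Φ = E·2πrL = Q_enc/ε₀ = λ_enc L/ε₀.
E = 2k|λ_enc|/r = 2(8.99×10^9)(5.48e-6)/(1.36) = 7.24×10^4 N/C.

|E| = 7.24e4 N/C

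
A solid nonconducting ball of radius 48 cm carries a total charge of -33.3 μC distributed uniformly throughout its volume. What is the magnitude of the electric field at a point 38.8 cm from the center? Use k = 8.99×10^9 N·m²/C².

By spherical symmetry E is radial; choose a Gaussian sphere of radius r = 38.8 cm (r < R).
For a uniform sphere the enclosed fraction is (r/R)³, so Q_enc = (-33.3 μC)(0.388/0.48)³ = -1.759×10^-5 C.
By Gauss's law, ∮E·dA = E·4πr² = Q_enc/ε₀.
E = k|Q_enc|/r² = (8.99×10^9)(1.759×10^-5)/(0.388)² = 1.05e6 N/C.

|E| = 1.05×10^6 V/m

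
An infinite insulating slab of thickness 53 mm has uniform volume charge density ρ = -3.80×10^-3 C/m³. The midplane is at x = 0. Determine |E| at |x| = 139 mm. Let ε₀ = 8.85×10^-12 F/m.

E ≈ 1.14×10^7 N/C

The point |x| = 139 mm lies outside the slab (half-thickness 0.0265 m). A symmetric pillbox spanning the full slab encloses Q_enc = ρ·d·A.
Flux = 2EA ⇒ E = |ρ|d/(2ε₀), independent of distance outside.
E = (3.80×10^-3)(0.053)/(2·8.85×10^-12) = 1.14×10^7 N/C.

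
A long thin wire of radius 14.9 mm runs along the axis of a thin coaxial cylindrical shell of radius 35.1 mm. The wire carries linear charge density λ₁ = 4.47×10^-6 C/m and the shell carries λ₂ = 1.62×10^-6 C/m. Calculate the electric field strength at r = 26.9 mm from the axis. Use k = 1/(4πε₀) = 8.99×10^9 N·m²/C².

2.99×10^6 N/C

Choose a coaxial cylinder of radius r = 26.9 mm (arbitrary length L) as the Gaussian surface (between the conductors, 14.9 mm < r < 35.1 mm).
Only the inner wire is enclosed; the outer shell contributes nothing inside itself. λ_enc = λ₁ = 4.47×10^-6 C/m.
Since E is radial and uniform over the curved surface, Φ = E·2πrL = Q_enc/ε₀ = λ_enc L/ε₀.
E = 2k|λ_enc|/r = 2(8.99×10^9)(4.47×10^-6)/(0.0269) = 2.99×10^6 N/C.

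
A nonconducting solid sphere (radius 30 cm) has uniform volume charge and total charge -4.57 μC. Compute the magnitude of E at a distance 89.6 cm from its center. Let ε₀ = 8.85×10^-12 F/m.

Symmetry ⇒ E = E(r) r̂. Gaussian sphere of radius r = 89.6 cm (r > R, so the entire charge is enclosed).
Q_enc = -4.57 μC = -4.57e-6 C.
Applying ∮E·dA = Q_enc/ε₀ with Φ = E(4πr²):
E = |Q_enc|/(4πε₀r²) = (4.57×10^-6)/(4π·8.85×10^-12·(0.896)²) = 5.12×10^4 N/C.

5.12×10^4 N/C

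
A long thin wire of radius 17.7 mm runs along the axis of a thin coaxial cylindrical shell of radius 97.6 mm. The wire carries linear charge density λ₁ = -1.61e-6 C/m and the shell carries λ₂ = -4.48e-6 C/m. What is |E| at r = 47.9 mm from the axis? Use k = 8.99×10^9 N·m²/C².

Choose a coaxial cylinder of radius r = 47.9 mm (arbitrary length L) as the Gaussian surface (between the conductors, 17.7 mm < r < 97.6 mm).
Only the inner wire is enclosed; the outer shell contributes nothing inside itself. λ_enc = λ₁ = -1.61×10^-6 C/m.
Gauss's law: E·2πrL = λ_enc L/ε₀.
E = 2k|λ_enc|/r = 2(8.99×10^9)(1.61×10^-6)/(0.0479) = 6.04×10^5 N/C.

6.04×10^5 V/m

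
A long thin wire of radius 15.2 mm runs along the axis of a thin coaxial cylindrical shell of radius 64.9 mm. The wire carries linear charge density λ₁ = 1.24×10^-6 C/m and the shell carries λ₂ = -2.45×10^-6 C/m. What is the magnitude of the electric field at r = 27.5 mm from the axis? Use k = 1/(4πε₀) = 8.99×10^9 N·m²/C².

8.11×10^5 N/C

By cylindrical symmetry E is radial; use a coaxial Gaussian cylinder of radius 27.5 mm and length L (between the conductors, 15.2 mm < r < 64.9 mm).
The shell at 64.9 mm lies outside the Gaussian surface, so λ_enc = λ₁ = 1.24e-6 C/m.
By Gauss's law (flux through the curved wall only), E·2πrL = λ_enc L/ε₀.
E = 2k|λ_enc|/r = 2(8.99×10^9)(1.24e-6)/(0.0275) = 8.11e5 N/C.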